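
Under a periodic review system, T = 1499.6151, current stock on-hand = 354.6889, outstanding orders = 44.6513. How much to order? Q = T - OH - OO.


Inventory position = OH + OO = 354.6889 + 44.6513 = 399.3402
Q = 1499.6151 - 399.3402 = 1100.2749

1100.2749 units


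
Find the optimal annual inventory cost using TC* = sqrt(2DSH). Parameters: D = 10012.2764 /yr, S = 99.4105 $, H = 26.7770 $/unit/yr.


2*D*S*H = 53303656.6356
TC* = sqrt(53303656.6356) = 7300.9353

7300.9353 $/yr


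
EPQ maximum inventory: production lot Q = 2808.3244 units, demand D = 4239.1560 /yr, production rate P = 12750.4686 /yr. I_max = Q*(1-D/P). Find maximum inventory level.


D/P = 0.3325
1 - D/P = 0.6675
I_max = 2808.3244 * 0.6675 = 1874.6391

1874.6391 units


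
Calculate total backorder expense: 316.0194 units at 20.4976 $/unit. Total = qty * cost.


Total = 316.0194 * 20.4976 = 6477.6393

6477.6393 $


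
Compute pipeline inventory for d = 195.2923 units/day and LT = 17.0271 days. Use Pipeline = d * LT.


Pipeline = 195.2923 * 17.0271 = 3325.2615

3325.2615 units


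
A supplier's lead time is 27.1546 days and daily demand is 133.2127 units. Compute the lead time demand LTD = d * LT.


LTD = 133.2127 * 27.1546 = 3617.3376

3617.3376 units


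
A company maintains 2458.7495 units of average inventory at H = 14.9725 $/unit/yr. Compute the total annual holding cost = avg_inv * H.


Cost = 2458.7495 * 14.9725 = 36813.6269

36813.6269 $/yr


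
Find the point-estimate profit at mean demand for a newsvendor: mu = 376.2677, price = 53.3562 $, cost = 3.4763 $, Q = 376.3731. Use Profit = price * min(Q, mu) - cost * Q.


Sales at mu = min(376.3731, 376.2677) = 376.2677
Revenue = 53.3562 * 376.2677 = 20076.2147
Total cost = 3.4763 * 376.3731 = 1308.3858
Profit = 20076.2147 - 1308.3858 = 18767.8288

18767.8288 $


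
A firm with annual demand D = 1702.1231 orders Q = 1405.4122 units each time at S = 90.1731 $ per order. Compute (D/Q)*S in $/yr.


Number of orders = D/Q = 1.2111
Cost = 1.2111 * 90.1731 = 109.2105

109.2105 $/yr


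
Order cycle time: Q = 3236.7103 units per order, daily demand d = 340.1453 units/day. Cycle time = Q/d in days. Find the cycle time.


Cycle = 3236.7103 / 340.1453 = 9.5157

9.5157 days


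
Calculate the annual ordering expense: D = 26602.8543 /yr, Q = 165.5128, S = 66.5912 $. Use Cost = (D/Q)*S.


Number of orders = D/Q = 160.7299
Cost = 160.7299 * 66.5912 = 10703.1963

10703.1963 $/yr


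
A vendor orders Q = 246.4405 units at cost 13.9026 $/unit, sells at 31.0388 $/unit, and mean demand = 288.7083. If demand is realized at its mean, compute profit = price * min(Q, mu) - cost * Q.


Sales at mu = min(246.4405, 288.7083) = 246.4405
Revenue = 31.0388 * 246.4405 = 7649.2174
Total cost = 13.9026 * 246.4405 = 3426.1637
Profit = 7649.2174 - 3426.1637 = 4223.0537

4223.0537 $


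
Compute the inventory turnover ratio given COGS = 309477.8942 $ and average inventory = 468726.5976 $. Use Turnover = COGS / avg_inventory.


Turnover = 309477.8942 / 468726.5976 = 0.6603

0.6603


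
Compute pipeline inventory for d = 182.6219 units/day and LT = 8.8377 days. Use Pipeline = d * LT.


Pipeline = 182.6219 * 8.8377 = 1613.9576

1613.9576 units


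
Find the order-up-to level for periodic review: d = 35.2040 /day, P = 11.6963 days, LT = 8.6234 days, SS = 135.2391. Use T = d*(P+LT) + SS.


P + LT = 20.3197
d*(P+LT) = 35.2040 * 20.3197 = 715.3347
T = 715.3347 + 135.2391 = 850.5738

850.5738 units


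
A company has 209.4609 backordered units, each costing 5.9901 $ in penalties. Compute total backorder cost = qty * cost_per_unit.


Total = 209.4609 * 5.9901 = 1254.6917

1254.6917 $


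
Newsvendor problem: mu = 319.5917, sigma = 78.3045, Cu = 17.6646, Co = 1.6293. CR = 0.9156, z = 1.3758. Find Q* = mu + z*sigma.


CR = Cu/(Cu+Co) = 17.6646/(17.6646+1.6293) = 0.9156
z = 1.3758
Q* = 319.5917 + 1.3758 * 78.3045 = 427.3230

427.3230 units


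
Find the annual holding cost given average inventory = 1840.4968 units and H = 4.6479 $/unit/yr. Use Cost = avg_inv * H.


Cost = 1840.4968 * 4.6479 = 8554.4451

8554.4451 $/yr


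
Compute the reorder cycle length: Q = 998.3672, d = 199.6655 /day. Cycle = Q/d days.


Cycle = 998.3672 / 199.6655 = 5.0002

5.0002 days


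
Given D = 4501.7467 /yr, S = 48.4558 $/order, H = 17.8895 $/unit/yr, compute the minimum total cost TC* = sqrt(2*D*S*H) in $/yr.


2*D*S*H = 7804678.5608
TC* = sqrt(7804678.5608) = 2793.6855

2793.6855 $/yr


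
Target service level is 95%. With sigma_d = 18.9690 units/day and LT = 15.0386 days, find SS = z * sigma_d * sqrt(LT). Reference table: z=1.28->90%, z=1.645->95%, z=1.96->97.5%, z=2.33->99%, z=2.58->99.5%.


From the table, SL = 95% corresponds to z = 1.645
sqrt(LT) = sqrt(15.0386) = 3.8780
SS = 1.645 * 18.9690 * 3.8780 = 121.0080

121.0080 units


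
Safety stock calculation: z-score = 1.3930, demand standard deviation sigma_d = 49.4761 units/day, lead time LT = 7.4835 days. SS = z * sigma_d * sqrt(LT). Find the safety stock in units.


sqrt(LT) = sqrt(7.4835) = 2.7356
SS = 1.3930 * 49.4761 * 2.7356 = 188.5380

188.5380 units


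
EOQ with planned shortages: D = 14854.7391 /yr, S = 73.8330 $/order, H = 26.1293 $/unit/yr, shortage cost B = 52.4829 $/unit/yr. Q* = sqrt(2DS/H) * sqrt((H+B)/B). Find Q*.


sqrt(2DS/H) = 289.7403
sqrt((H+B)/B) = 1.2239
Q* = 289.7403 * 1.2239 = 354.6051

354.6051 units


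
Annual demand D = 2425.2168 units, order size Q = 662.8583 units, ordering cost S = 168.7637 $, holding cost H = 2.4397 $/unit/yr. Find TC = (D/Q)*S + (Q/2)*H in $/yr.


Ordering cost = D*S/Q = 617.4601
Holding cost = Q*H/2 = 808.5877
TC = 617.4601 + 808.5877 = 1426.0478

1426.0478 $/yr


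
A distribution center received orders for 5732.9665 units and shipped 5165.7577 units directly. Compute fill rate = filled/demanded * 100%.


FR = 5165.7577 / 5732.9665 * 100 = 90.1062

90.1062%


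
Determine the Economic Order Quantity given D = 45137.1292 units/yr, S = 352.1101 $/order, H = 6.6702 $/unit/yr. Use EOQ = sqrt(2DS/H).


2*D*S = 2 * 45137.1292 * 352.1101 = 31786478.1526
2*D*S/H = 4765446.0365
EOQ = sqrt(4765446.0365) = 2182.9902

2182.9902 units


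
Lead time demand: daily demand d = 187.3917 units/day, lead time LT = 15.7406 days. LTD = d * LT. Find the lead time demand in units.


LTD = 187.3917 * 15.7406 = 2949.6578

2949.6578 units


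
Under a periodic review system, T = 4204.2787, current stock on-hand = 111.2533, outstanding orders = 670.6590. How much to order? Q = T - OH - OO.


Inventory position = OH + OO = 111.2533 + 670.6590 = 781.9123
Q = 4204.2787 - 781.9123 = 3422.3664

3422.3664 units


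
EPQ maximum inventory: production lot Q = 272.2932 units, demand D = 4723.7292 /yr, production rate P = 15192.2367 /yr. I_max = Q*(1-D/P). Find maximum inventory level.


D/P = 0.3109
1 - D/P = 0.6891
I_max = 272.2932 * 0.6891 = 187.6289

187.6289 units


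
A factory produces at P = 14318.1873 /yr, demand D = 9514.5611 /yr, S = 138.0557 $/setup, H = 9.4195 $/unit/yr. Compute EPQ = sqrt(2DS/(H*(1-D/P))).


1 - D/P = 1 - 0.6645 = 0.3355
H*(1-D/P) = 3.1602
2DS = 2627078.7857
EPQ = sqrt(831312.0607) = 911.7632

911.7632 units


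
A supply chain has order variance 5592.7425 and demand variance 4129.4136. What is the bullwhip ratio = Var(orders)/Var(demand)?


BW = 5592.7425 / 4129.4136 = 1.3544

1.3544


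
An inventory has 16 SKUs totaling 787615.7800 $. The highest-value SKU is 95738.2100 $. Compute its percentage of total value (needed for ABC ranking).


Top item = 95738.2100
Total = 787615.7800
Percentage = 95738.2100 / 787615.7800 * 100 = 12.1554

12.1554%


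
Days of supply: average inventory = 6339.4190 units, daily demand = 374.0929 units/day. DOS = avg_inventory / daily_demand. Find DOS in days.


DOS = 6339.4190 / 374.0929 = 16.9461

16.9461 days


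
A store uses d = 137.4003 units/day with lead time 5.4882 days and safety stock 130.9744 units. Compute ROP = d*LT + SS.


d*LT = 137.4003 * 5.4882 = 754.0803
ROP = 754.0803 + 130.9744 = 885.0547

885.0547 units


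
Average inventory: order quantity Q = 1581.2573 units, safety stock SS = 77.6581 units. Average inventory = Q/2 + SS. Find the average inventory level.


Q/2 = 790.6286
Avg = 790.6286 + 77.6581 = 868.2867

868.2867 units


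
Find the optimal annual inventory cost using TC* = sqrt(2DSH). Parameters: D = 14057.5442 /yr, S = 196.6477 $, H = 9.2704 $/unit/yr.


2*D*S*H = 51253885.9461
TC* = sqrt(51253885.9461) = 7159.1819

7159.1819 $/yr


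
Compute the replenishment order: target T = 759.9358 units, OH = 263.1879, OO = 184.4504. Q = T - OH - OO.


Inventory position = OH + OO = 263.1879 + 184.4504 = 447.6383
Q = 759.9358 - 447.6383 = 312.2975

312.2975 units


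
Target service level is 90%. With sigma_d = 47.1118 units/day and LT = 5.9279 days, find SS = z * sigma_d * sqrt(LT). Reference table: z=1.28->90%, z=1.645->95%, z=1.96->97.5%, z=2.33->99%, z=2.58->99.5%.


From the table, SL = 90% corresponds to z = 1.28
sqrt(LT) = sqrt(5.9279) = 2.4347
SS = 1.28 * 47.1118 * 2.4347 = 146.8217

146.8217 units


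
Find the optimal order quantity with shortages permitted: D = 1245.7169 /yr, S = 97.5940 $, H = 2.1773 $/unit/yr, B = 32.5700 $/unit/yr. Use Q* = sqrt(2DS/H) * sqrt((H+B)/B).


sqrt(2DS/H) = 334.1774
sqrt((H+B)/B) = 1.0329
Q* = 334.1774 * 1.0329 = 345.1666

345.1666 units


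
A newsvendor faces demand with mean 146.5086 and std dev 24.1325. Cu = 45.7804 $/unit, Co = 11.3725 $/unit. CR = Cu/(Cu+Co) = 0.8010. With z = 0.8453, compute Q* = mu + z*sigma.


CR = Cu/(Cu+Co) = 45.7804/(45.7804+11.3725) = 0.8010
z = 0.8453
Q* = 146.5086 + 0.8453 * 24.1325 = 166.9078

166.9078 units


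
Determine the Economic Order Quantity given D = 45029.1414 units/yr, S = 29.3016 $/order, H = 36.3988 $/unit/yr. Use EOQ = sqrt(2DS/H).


2*D*S = 2 * 45029.1414 * 29.3016 = 2638851.7793
2*D*S/H = 72498.3181
EOQ = sqrt(72498.3181) = 269.2551

269.2551 units


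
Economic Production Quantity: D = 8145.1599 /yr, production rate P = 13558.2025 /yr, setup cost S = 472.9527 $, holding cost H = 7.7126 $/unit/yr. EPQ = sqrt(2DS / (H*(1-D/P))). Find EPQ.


1 - D/P = 1 - 0.6008 = 0.3992
H*(1-D/P) = 3.0792
2DS = 7704550.7333
EPQ = sqrt(2502114.5153) = 1581.8074

1581.8074 units


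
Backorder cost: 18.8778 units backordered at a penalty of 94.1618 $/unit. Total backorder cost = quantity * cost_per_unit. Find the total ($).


Total = 18.8778 * 94.1618 = 1777.5676

1777.5676 $


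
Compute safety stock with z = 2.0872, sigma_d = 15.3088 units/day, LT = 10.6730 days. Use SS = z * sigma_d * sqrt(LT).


sqrt(LT) = sqrt(10.6730) = 3.2670
SS = 2.0872 * 15.3088 * 3.2670 = 104.3875

104.3875 units


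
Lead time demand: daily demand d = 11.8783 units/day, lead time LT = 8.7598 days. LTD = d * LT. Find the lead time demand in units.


LTD = 11.8783 * 8.7598 = 104.0515

104.0515 units


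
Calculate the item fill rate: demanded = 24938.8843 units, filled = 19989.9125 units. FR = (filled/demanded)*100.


FR = 19989.9125 / 24938.8843 * 100 = 80.1556

80.1556%


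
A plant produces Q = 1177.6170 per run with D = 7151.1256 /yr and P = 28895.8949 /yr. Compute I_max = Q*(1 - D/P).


D/P = 0.2475
1 - D/P = 0.7525
I_max = 1177.6170 * 0.7525 = 886.1816

886.1816 units


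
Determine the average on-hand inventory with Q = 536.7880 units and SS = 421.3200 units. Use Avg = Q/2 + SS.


Q/2 = 268.3940
Avg = 268.3940 + 421.3200 = 689.7140

689.7140 units


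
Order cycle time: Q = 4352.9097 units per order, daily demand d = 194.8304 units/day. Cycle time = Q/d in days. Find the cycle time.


Cycle = 4352.9097 / 194.8304 = 22.3420

22.3420 days


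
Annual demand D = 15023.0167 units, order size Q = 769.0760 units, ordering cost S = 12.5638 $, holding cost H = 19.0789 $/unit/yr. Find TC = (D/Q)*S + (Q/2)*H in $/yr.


Ordering cost = D*S/Q = 245.4194
Holding cost = Q*H/2 = 7336.5620
TC = 245.4194 + 7336.5620 = 7581.9815

7581.9815 $/yr


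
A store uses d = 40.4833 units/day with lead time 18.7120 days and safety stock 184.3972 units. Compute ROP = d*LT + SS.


d*LT = 40.4833 * 18.7120 = 757.5235
ROP = 757.5235 + 184.3972 = 941.9207

941.9207 units


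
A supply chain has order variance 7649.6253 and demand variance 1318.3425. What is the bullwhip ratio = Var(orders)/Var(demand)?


BW = 7649.6253 / 1318.3425 = 5.8025

5.8025


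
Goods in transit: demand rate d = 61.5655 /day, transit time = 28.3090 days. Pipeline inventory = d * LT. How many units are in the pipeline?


Pipeline = 61.5655 * 28.3090 = 1742.8577

1742.8577 units


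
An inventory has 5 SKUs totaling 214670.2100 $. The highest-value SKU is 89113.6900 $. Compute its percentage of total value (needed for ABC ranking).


Top item = 89113.6900
Total = 214670.2100
Percentage = 89113.6900 / 214670.2100 * 100 = 41.5119

41.5119%


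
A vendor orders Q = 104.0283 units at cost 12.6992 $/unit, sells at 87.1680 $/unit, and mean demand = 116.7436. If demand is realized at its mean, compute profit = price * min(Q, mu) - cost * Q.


Sales at mu = min(104.0283, 116.7436) = 104.0283
Revenue = 87.1680 * 104.0283 = 9067.9389
Total cost = 12.6992 * 104.0283 = 1321.0762
Profit = 9067.9389 - 1321.0762 = 7746.8627

7746.8627 $


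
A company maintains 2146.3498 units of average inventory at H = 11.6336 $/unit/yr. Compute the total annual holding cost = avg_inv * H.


Cost = 2146.3498 * 11.6336 = 24969.7750

24969.7750 $/yr


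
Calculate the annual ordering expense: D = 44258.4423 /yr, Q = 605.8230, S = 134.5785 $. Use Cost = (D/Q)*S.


Number of orders = D/Q = 73.0551
Cost = 73.0551 * 134.5785 = 9831.6419

9831.6419 $/yr


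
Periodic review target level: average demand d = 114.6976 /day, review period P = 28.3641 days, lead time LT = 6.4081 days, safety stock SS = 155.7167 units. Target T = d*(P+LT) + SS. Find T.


P + LT = 34.7722
d*(P+LT) = 114.6976 * 34.7722 = 3988.2879
T = 3988.2879 + 155.7167 = 4144.0046

4144.0046 units


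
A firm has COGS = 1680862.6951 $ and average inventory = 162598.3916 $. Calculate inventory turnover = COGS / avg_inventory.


Turnover = 1680862.6951 / 162598.3916 = 10.3375

10.3375


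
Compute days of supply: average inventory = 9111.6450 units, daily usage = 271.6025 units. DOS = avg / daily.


DOS = 9111.6450 / 271.6025 = 33.5477

33.5477 days


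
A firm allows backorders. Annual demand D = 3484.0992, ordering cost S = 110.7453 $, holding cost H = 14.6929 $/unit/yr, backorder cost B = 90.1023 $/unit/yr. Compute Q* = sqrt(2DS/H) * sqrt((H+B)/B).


sqrt(2DS/H) = 229.1760
sqrt((H+B)/B) = 1.0785
Q* = 229.1760 * 1.0785 = 247.1564

247.1564 units


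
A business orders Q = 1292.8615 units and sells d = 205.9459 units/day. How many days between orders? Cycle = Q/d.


Cycle = 1292.8615 / 205.9459 = 6.2777

6.2777 days


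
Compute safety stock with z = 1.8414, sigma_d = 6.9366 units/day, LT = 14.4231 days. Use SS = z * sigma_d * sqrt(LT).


sqrt(LT) = sqrt(14.4231) = 3.7978
SS = 1.8414 * 6.9366 * 3.7978 = 48.5092

48.5092 units


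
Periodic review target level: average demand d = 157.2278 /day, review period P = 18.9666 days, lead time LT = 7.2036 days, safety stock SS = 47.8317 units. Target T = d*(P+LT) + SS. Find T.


P + LT = 26.1702
d*(P+LT) = 157.2278 * 26.1702 = 4114.6830
T = 4114.6830 + 47.8317 = 4162.5147

4162.5147 units


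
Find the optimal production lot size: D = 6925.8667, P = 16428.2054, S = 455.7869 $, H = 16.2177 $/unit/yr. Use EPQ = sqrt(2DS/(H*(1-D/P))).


1 - D/P = 1 - 0.4216 = 0.5784
H*(1-D/P) = 9.3806
2DS = 6313438.6260
EPQ = sqrt(673032.9371) = 820.3858

820.3858 units


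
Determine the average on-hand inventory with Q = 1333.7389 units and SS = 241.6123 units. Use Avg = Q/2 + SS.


Q/2 = 666.8695
Avg = 666.8695 + 241.6123 = 908.4818

908.4818 units


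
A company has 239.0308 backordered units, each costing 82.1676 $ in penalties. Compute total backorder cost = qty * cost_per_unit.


Total = 239.0308 * 82.1676 = 19640.5872

19640.5872 $


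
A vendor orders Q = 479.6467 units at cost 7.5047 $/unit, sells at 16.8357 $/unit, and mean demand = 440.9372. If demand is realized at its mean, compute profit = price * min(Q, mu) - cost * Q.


Sales at mu = min(479.6467, 440.9372) = 440.9372
Revenue = 16.8357 * 440.9372 = 7423.4864
Total cost = 7.5047 * 479.6467 = 3599.6046
Profit = 7423.4864 - 3599.6046 = 3823.8818

3823.8818 $


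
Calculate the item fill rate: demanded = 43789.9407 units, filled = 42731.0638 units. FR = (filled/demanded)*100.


FR = 42731.0638 / 43789.9407 * 100 = 97.5819

97.5819%


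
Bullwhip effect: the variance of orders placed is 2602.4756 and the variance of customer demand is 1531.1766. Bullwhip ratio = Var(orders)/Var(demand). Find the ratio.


BW = 2602.4756 / 1531.1766 = 1.6997

1.6997


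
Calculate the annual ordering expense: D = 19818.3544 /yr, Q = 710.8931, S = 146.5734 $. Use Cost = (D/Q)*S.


Number of orders = D/Q = 27.8781
Cost = 27.8781 * 146.5734 = 4086.1890

4086.1890 $/yr


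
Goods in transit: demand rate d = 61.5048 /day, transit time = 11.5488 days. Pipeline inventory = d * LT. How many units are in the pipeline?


Pipeline = 61.5048 * 11.5488 = 710.3066

710.3066 units


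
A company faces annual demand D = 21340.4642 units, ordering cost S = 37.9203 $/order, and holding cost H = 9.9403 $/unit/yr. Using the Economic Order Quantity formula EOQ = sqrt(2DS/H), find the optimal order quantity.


2*D*S = 2 * 21340.4642 * 37.9203 = 1618473.6092
2*D*S/H = 162819.3927
EOQ = sqrt(162819.3927) = 403.5089

403.5089 units


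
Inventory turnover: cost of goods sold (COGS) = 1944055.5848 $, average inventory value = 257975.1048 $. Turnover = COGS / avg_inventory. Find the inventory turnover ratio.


Turnover = 1944055.5848 / 257975.1048 = 7.5358

7.5358


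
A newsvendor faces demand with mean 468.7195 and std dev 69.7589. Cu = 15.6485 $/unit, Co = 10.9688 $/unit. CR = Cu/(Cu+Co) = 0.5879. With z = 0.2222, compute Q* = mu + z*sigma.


CR = Cu/(Cu+Co) = 15.6485/(15.6485+10.9688) = 0.5879
z = 0.2222
Q* = 468.7195 + 0.2222 * 69.7589 = 484.2199

484.2199 units


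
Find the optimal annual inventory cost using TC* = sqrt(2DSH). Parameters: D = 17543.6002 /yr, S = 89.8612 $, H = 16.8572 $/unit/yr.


2*D*S*H = 53150379.6052
TC* = sqrt(53150379.6052) = 7290.4307

7290.4307 $/yr


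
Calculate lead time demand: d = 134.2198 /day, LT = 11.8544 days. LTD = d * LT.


LTD = 134.2198 * 11.8544 = 1591.0952

1591.0952 units


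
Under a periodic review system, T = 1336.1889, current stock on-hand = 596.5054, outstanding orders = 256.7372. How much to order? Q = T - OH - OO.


Inventory position = OH + OO = 596.5054 + 256.7372 = 853.2426
Q = 1336.1889 - 853.2426 = 482.9463

482.9463 units


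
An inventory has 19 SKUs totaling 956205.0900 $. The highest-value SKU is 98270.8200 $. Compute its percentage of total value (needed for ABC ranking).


Top item = 98270.8200
Total = 956205.0900
Percentage = 98270.8200 / 956205.0900 * 100 = 10.2772

10.2772%


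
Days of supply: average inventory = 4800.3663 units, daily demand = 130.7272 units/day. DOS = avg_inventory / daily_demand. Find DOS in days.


DOS = 4800.3663 / 130.7272 = 36.7205

36.7205 days


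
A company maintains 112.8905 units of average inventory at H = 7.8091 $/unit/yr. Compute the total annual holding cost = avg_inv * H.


Cost = 112.8905 * 7.8091 = 881.5732

881.5732 $/yr


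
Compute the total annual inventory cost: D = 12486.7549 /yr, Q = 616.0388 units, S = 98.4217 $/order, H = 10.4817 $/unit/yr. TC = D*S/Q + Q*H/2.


Ordering cost = D*S/Q = 1994.9517
Holding cost = Q*H/2 = 3228.5669
TC = 1994.9517 + 3228.5669 = 5223.5186

5223.5186 $/yr


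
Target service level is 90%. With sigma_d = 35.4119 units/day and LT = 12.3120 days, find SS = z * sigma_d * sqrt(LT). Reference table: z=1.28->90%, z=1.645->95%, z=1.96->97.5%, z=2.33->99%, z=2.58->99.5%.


From the table, SL = 90% corresponds to z = 1.28
sqrt(LT) = sqrt(12.3120) = 3.5088
SS = 1.28 * 35.4119 * 3.5088 = 159.0463

159.0463 units


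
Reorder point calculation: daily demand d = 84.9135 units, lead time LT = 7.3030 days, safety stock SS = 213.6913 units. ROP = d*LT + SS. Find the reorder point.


d*LT = 84.9135 * 7.3030 = 620.1233
ROP = 620.1233 + 213.6913 = 833.8146

833.8146 units


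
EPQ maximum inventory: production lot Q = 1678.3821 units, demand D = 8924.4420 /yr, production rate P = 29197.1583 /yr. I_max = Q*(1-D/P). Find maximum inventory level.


D/P = 0.3057
1 - D/P = 0.6943
I_max = 1678.3821 * 0.6943 = 1165.3656

1165.3656 units


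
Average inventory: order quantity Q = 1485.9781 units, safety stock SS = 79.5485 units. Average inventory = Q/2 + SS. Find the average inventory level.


Q/2 = 742.9891
Avg = 742.9891 + 79.5485 = 822.5376

822.5376 units


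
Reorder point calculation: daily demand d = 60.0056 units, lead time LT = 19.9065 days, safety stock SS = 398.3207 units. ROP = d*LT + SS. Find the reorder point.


d*LT = 60.0056 * 19.9065 = 1194.5015
ROP = 1194.5015 + 398.3207 = 1592.8222

1592.8222 units


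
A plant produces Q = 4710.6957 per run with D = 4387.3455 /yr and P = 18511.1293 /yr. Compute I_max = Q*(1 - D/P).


D/P = 0.2370
1 - D/P = 0.7630
I_max = 4710.6957 * 0.7630 = 3594.2079

3594.2079 units


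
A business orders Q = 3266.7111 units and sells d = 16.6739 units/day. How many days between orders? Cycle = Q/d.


Cycle = 3266.7111 / 16.6739 = 195.9176

195.9176 days


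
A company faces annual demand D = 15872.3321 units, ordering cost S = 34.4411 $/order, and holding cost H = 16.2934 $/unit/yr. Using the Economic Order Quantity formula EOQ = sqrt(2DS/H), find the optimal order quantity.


2*D*S = 2 * 15872.3321 * 34.4411 = 1093321.1542
2*D*S/H = 67102.0876
EOQ = sqrt(67102.0876) = 259.0407

259.0407 units


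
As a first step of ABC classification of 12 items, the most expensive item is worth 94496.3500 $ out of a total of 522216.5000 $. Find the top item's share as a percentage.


Top item = 94496.3500
Total = 522216.5000
Percentage = 94496.3500 / 522216.5000 * 100 = 18.0952

18.0952%


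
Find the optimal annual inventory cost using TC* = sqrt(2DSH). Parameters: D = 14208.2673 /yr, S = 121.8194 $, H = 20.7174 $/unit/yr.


2*D*S*H = 71717116.8600
TC* = sqrt(71717116.8600) = 8468.5959

8468.5959 $/yr


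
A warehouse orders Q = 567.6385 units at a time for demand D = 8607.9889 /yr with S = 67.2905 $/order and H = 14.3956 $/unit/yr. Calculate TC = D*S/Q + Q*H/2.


Ordering cost = D*S/Q = 1020.4309
Holding cost = Q*H/2 = 4085.7484
TC = 1020.4309 + 4085.7484 = 5106.1793

5106.1793 $/yr


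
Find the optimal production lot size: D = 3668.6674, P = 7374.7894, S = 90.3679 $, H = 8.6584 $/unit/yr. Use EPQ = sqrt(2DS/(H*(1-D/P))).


1 - D/P = 1 - 0.4975 = 0.5025
H*(1-D/P) = 4.3512
2DS = 663059.5375
EPQ = sqrt(152385.9027) = 390.3664

390.3664 units


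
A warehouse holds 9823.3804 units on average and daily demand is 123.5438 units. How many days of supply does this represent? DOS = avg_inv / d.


DOS = 9823.3804 / 123.5438 = 79.5133

79.5133 days


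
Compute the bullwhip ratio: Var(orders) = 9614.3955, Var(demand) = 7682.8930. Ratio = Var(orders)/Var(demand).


BW = 9614.3955 / 7682.8930 = 1.2514

1.2514


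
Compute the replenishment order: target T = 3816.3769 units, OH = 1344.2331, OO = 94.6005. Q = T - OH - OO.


Inventory position = OH + OO = 1344.2331 + 94.6005 = 1438.8336
Q = 3816.3769 - 1438.8336 = 2377.5433

2377.5433 units


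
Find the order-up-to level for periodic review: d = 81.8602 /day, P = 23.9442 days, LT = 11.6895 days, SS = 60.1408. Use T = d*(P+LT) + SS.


P + LT = 35.6337
d*(P+LT) = 81.8602 * 35.6337 = 2916.9818
T = 2916.9818 + 60.1408 = 2977.1226

2977.1226 units


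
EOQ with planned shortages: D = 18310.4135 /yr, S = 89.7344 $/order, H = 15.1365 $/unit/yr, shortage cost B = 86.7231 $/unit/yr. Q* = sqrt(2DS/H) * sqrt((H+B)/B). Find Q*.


sqrt(2DS/H) = 465.9409
sqrt((H+B)/B) = 1.0838
Q* = 465.9409 * 1.0838 = 504.9686

504.9686 units


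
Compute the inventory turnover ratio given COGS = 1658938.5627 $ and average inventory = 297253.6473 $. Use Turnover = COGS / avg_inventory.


Turnover = 1658938.5627 / 297253.6473 = 5.5809

5.5809


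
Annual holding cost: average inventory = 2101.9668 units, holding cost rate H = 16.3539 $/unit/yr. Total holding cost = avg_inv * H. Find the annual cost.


Cost = 2101.9668 * 16.3539 = 34375.3549

34375.3549 $/yr


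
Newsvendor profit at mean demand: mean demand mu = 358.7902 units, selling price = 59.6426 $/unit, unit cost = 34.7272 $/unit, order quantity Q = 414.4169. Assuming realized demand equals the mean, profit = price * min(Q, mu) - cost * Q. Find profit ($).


Sales at mu = min(414.4169, 358.7902) = 358.7902
Revenue = 59.6426 * 358.7902 = 21399.1804
Total cost = 34.7272 * 414.4169 = 14391.5386
Profit = 21399.1804 - 14391.5386 = 7007.6418

7007.6418 $


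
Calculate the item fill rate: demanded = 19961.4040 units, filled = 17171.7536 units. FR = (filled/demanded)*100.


FR = 17171.7536 / 19961.4040 * 100 = 86.0248

86.0248%


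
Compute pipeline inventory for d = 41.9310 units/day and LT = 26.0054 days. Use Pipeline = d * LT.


Pipeline = 41.9310 * 26.0054 = 1090.4324

1090.4324 units


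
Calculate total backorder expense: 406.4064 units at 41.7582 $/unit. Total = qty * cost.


Total = 406.4064 * 41.7582 = 16970.7997

16970.7997 $


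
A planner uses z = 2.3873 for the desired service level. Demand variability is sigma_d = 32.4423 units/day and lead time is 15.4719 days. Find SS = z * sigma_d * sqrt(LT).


sqrt(LT) = sqrt(15.4719) = 3.9334
SS = 2.3873 * 32.4423 * 3.9334 = 304.6425

304.6425 units


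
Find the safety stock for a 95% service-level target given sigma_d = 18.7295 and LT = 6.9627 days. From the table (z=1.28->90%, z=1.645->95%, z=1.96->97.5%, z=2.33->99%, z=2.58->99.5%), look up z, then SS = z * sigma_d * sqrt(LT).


From the table, SL = 95% corresponds to z = 1.645
sqrt(LT) = sqrt(6.9627) = 2.6387
SS = 1.645 * 18.7295 * 2.6387 = 81.2982

81.2982 units


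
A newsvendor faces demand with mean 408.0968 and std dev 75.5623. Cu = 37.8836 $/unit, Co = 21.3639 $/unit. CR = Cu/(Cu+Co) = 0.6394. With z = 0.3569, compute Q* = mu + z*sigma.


CR = Cu/(Cu+Co) = 37.8836/(37.8836+21.3639) = 0.6394
z = 0.3569
Q* = 408.0968 + 0.3569 * 75.5623 = 435.0650

435.0650 units


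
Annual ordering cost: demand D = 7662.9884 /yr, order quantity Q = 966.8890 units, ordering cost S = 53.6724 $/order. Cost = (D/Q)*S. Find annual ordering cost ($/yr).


Number of orders = D/Q = 7.9254
Cost = 7.9254 * 53.6724 = 425.3756

425.3756 $/yr


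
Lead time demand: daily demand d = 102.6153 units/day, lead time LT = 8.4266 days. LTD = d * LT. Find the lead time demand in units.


LTD = 102.6153 * 8.4266 = 864.6981

864.6981 units


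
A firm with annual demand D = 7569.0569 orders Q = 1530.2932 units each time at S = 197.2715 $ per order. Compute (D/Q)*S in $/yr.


Number of orders = D/Q = 4.9461
Cost = 4.9461 * 197.2715 = 975.7341

975.7341 $/yr


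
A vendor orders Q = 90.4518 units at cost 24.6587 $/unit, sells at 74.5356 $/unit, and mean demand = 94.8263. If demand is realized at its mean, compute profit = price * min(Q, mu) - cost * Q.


Sales at mu = min(90.4518, 94.8263) = 90.4518
Revenue = 74.5356 * 90.4518 = 6741.8792
Total cost = 24.6587 * 90.4518 = 2230.4238
Profit = 6741.8792 - 2230.4238 = 4511.4554

4511.4554 $


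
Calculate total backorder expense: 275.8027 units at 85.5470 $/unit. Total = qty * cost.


Total = 275.8027 * 85.5470 = 23594.0936

23594.0936 $


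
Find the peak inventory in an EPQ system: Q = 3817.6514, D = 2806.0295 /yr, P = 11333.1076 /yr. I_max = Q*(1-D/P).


D/P = 0.2476
1 - D/P = 0.7524
I_max = 3817.6514 * 0.7524 = 2872.4171

2872.4171 units


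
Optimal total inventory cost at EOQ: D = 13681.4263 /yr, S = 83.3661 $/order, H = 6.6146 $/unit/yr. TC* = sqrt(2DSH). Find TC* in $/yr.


2*D*S*H = 15088790.9814
TC* = sqrt(15088790.9814) = 3884.4293

3884.4293 $/yr


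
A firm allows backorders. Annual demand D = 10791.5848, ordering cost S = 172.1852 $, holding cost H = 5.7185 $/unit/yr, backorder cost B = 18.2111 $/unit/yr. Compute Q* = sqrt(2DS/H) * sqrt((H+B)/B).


sqrt(2DS/H) = 806.1474
sqrt((H+B)/B) = 1.1463
Q* = 806.1474 * 1.1463 = 924.0896

924.0896 units


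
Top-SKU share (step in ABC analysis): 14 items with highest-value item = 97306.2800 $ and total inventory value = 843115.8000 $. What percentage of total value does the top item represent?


Top item = 97306.2800
Total = 843115.8000
Percentage = 97306.2800 / 843115.8000 * 100 = 11.5413

11.5413%


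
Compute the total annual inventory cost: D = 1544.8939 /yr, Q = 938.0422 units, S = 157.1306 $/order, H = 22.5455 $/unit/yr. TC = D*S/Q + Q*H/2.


Ordering cost = D*S/Q = 258.7838
Holding cost = Q*H/2 = 10574.3152
TC = 258.7838 + 10574.3152 = 10833.0990

10833.0990 $/yr


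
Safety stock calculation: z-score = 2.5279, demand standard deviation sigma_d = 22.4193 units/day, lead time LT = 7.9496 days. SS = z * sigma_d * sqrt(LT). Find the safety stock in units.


sqrt(LT) = sqrt(7.9496) = 2.8195
SS = 2.5279 * 22.4193 * 2.8195 = 159.7918

159.7918 units


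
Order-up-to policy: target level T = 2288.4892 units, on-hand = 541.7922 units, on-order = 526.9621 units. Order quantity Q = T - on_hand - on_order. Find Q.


Inventory position = OH + OO = 541.7922 + 526.9621 = 1068.7543
Q = 2288.4892 - 1068.7543 = 1219.7349

1219.7349 units


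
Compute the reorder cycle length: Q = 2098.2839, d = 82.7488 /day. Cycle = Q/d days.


Cycle = 2098.2839 / 82.7488 = 25.3573

25.3573 days


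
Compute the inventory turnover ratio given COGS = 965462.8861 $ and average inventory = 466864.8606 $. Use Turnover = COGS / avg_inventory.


Turnover = 965462.8861 / 466864.8606 = 2.0680

2.0680


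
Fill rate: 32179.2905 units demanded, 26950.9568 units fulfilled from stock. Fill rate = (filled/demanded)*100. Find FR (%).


FR = 26950.9568 / 32179.2905 * 100 = 83.7525

83.7525%


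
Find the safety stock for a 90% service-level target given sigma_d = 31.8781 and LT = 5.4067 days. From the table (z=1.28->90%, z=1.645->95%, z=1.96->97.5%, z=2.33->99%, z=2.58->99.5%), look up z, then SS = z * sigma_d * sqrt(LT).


From the table, SL = 90% corresponds to z = 1.28
sqrt(LT) = sqrt(5.4067) = 2.3252
SS = 1.28 * 31.8781 * 2.3252 = 94.8787

94.8787 units


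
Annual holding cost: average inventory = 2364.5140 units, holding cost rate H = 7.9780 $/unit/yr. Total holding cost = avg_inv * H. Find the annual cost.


Cost = 2364.5140 * 7.9780 = 18864.0927

18864.0927 $/yr


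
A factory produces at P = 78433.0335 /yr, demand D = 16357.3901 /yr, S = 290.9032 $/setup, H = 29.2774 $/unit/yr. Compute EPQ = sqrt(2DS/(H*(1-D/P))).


1 - D/P = 1 - 0.2086 = 0.7914
H*(1-D/P) = 23.1715
2DS = 9516834.2475
EPQ = sqrt(410712.3685) = 640.8684

640.8684 units


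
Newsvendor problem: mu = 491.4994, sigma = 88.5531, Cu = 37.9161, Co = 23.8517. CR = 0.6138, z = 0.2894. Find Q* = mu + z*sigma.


CR = Cu/(Cu+Co) = 37.9161/(37.9161+23.8517) = 0.6138
z = 0.2894
Q* = 491.4994 + 0.2894 * 88.5531 = 517.1267

517.1267 units


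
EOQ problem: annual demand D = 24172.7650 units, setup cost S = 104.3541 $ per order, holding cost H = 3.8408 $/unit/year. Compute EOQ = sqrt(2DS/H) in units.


2*D*S = 2 * 24172.7650 * 104.3541 = 5045054.2722
2*D*S/H = 1313542.5620
EOQ = sqrt(1313542.5620) = 1146.0988

1146.0988 units


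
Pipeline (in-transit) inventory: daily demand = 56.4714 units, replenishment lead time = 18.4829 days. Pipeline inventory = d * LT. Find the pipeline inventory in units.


Pipeline = 56.4714 * 18.4829 = 1043.7552

1043.7552 units


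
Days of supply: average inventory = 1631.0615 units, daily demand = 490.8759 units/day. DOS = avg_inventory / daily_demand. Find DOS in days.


DOS = 1631.0615 / 490.8759 = 3.3228

3.3228 days


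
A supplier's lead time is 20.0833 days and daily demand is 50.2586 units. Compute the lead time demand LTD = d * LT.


LTD = 50.2586 * 20.0833 = 1009.3585

1009.3585 units


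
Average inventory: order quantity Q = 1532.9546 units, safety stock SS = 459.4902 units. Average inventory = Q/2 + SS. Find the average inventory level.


Q/2 = 766.4773
Avg = 766.4773 + 459.4902 = 1225.9675

1225.9675 units


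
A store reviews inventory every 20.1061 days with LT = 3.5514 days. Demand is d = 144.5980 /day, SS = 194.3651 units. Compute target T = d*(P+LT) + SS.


P + LT = 23.6575
d*(P+LT) = 144.5980 * 23.6575 = 3420.8272
T = 3420.8272 + 194.3651 = 3615.1923

3615.1923 units


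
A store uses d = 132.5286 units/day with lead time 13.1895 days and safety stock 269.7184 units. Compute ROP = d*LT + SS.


d*LT = 132.5286 * 13.1895 = 1747.9860
ROP = 1747.9860 + 269.7184 = 2017.7044

2017.7044 units


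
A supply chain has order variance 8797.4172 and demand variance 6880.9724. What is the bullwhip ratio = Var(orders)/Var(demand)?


BW = 8797.4172 / 6880.9724 = 1.2785

1.2785


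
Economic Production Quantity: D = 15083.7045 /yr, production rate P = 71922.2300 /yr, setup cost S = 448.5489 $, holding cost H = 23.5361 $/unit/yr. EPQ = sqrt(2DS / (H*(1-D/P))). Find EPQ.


1 - D/P = 1 - 0.2097 = 0.7903
H*(1-D/P) = 18.6001
2DS = 13531558.1228
EPQ = sqrt(727501.0899) = 852.9367

852.9367 units


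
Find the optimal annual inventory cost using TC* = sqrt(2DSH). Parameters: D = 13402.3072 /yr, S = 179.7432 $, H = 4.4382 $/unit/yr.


2*D*S*H = 21383013.1167
TC* = sqrt(21383013.1167) = 4624.1770

4624.1770 $/yr


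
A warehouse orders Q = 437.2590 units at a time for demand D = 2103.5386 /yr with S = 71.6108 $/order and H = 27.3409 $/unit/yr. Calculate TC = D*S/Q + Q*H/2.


Ordering cost = D*S/Q = 344.5008
Holding cost = Q*H/2 = 5977.5273
TC = 344.5008 + 5977.5273 = 6322.0281

6322.0281 $/yr


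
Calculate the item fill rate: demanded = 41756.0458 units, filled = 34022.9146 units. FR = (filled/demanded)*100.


FR = 34022.9146 / 41756.0458 * 100 = 81.4802

81.4802%


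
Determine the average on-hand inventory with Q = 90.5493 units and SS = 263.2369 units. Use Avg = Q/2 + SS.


Q/2 = 45.2747
Avg = 45.2747 + 263.2369 = 308.5115

308.5115 units


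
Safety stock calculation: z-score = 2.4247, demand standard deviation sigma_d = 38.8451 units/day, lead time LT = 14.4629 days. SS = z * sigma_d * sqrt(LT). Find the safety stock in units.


sqrt(LT) = sqrt(14.4629) = 3.8030
SS = 2.4247 * 38.8451 * 3.8030 = 358.1970

358.1970 units


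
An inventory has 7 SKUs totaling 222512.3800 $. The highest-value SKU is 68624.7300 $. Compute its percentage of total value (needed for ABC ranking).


Top item = 68624.7300
Total = 222512.3800
Percentage = 68624.7300 / 222512.3800 * 100 = 30.8409

30.8409%


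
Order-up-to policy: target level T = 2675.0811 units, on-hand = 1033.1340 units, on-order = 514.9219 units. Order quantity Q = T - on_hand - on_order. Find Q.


Inventory position = OH + OO = 1033.1340 + 514.9219 = 1548.0559
Q = 2675.0811 - 1548.0559 = 1127.0252

1127.0252 units


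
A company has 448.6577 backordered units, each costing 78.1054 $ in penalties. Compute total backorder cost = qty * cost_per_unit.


Total = 448.6577 * 78.1054 = 35042.5891

35042.5891 $


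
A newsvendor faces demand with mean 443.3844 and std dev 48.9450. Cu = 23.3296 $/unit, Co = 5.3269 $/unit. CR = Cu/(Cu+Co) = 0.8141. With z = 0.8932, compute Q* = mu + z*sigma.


CR = Cu/(Cu+Co) = 23.3296/(23.3296+5.3269) = 0.8141
z = 0.8932
Q* = 443.3844 + 0.8932 * 48.9450 = 487.1021

487.1021 units


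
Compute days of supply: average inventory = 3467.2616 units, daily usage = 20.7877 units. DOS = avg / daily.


DOS = 3467.2616 / 20.7877 = 166.7939

166.7939 days


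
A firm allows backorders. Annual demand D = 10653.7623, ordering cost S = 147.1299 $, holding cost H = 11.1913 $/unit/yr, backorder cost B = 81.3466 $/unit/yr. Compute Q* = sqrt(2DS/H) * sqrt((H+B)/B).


sqrt(2DS/H) = 529.2693
sqrt((H+B)/B) = 1.0666
Q* = 529.2693 * 1.0666 = 564.5037

564.5037 units


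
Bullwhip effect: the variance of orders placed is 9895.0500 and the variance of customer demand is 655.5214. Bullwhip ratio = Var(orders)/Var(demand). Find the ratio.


BW = 9895.0500 / 655.5214 = 15.0949

15.0949


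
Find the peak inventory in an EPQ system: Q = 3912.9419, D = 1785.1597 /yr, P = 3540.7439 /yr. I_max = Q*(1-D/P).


D/P = 0.5042
1 - D/P = 0.4958
I_max = 3912.9419 * 0.4958 = 1940.1287

1940.1287 units


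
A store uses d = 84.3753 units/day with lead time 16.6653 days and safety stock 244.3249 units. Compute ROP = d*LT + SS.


d*LT = 84.3753 * 16.6653 = 1406.1397
ROP = 1406.1397 + 244.3249 = 1650.4646

1650.4646 units


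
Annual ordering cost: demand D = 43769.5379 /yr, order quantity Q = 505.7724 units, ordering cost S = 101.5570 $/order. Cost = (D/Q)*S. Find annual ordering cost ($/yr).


Number of orders = D/Q = 86.5400
Cost = 86.5400 * 101.5570 = 8788.7417

8788.7417 $/yr


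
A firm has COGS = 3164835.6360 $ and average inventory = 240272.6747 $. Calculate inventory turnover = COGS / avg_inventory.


Turnover = 3164835.6360 / 240272.6747 = 13.1719

13.1719


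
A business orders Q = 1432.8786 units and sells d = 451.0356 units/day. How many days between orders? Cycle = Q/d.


Cycle = 1432.8786 / 451.0356 = 3.1769

3.1769 days


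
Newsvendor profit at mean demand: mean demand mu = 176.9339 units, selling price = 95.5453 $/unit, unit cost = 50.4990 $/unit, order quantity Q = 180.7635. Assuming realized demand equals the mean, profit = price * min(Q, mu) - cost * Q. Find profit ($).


Sales at mu = min(180.7635, 176.9339) = 176.9339
Revenue = 95.5453 * 176.9339 = 16905.2026
Total cost = 50.4990 * 180.7635 = 9128.3760
Profit = 16905.2026 - 9128.3760 = 7776.8266

7776.8266 $


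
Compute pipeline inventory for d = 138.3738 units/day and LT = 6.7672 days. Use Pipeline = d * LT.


Pipeline = 138.3738 * 6.7672 = 936.4032

936.4032 units


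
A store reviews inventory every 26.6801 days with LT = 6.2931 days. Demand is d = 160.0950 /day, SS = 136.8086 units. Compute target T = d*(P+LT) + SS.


P + LT = 32.9732
d*(P+LT) = 160.0950 * 32.9732 = 5278.8445
T = 5278.8445 + 136.8086 = 5415.6531

5415.6531 units


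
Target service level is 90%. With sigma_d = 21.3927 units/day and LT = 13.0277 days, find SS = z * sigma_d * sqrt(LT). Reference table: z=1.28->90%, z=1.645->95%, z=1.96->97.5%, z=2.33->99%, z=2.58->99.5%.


From the table, SL = 90% corresponds to z = 1.28
sqrt(LT) = sqrt(13.0277) = 3.6094
SS = 1.28 * 21.3927 * 3.6094 = 98.8347

98.8347 units


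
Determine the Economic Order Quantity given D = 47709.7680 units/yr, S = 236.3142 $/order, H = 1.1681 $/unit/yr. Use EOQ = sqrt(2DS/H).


2*D*S = 2 * 47709.7680 * 236.3142 = 22548991.3142
2*D*S/H = 19303990.5096
EOQ = sqrt(19303990.5096) = 4393.6307

4393.6307 units


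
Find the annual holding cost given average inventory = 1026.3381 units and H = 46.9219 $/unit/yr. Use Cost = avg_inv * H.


Cost = 1026.3381 * 46.9219 = 48157.7337

48157.7337 $/yr


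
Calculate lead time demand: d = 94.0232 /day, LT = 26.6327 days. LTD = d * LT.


LTD = 94.0232 * 26.6327 = 2504.0917

2504.0917 units


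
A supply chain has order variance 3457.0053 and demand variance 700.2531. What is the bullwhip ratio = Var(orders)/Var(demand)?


BW = 3457.0053 / 700.2531 = 4.9368

4.9368


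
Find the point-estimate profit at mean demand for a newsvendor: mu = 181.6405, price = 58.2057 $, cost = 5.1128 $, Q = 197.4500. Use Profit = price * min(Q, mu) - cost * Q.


Sales at mu = min(197.4500, 181.6405) = 181.6405
Revenue = 58.2057 * 181.6405 = 10572.5125
Total cost = 5.1128 * 197.4500 = 1009.5224
Profit = 10572.5125 - 1009.5224 = 9562.9901

9562.9901 $
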